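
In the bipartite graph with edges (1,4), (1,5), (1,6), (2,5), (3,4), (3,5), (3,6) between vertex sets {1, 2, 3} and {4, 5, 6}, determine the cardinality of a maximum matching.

Step 1: List the neighbors of each left vertex:
  1: 4, 5, 6
  2: 5
  3: 4, 5, 6

Step 2: Greedily match left vertices, then look for augmenting paths:
  Match 1 -- 4
  Match 2 -- 5
  Match 3 -- 6
  No augmenting path remains.

Step 3: Verify this is maximum:
  Matching size 3 = min(|L|, |R|) = min(3, 3), which is an upper bound, so this matching is maximum.

Maximum matching: {(1,4), (2,5), (3,6)}
Size: 3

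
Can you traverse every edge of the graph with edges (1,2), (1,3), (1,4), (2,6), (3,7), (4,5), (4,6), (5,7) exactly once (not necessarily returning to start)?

Step 1: Find the degree of each vertex:
  deg(1) = 3
  deg(2) = 2
  deg(3) = 2
  deg(4) = 3
  deg(5) = 2
  deg(6) = 2
  deg(7) = 2

Step 2: Count vertices with odd degree:
  Odd-degree vertices: 1, 4 (2 total)

Step 3: Apply Euler's theorem:
  - Eulerian circuit exists iff graph is connected and all vertices have even degree
  - Eulerian path exists iff graph is connected and has 0 or 2 odd-degree vertices

Graph is connected with exactly 2 odd-degree vertices (1, 4).
Eulerian path exists (starting and ending at the odd-degree vertices), but no Eulerian circuit.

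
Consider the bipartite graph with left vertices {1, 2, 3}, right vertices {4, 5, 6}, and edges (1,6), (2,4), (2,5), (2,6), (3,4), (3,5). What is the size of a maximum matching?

Step 1: List the neighbors of each left vertex:
  1: 6
  2: 4, 5, 6
  3: 4, 5

Step 2: Greedily match left vertices, then look for augmenting paths:
  Match 1 -- 6
  Match 2 -- 4
  Match 3 -- 5
  No augmenting path remains.

Step 3: Verify this is maximum:
  Matching size 3 = min(|L|, |R|) = min(3, 3), which is an upper bound, so this matching is maximum.

Maximum matching: {(1,6), (2,4), (3,5)}
Size: 3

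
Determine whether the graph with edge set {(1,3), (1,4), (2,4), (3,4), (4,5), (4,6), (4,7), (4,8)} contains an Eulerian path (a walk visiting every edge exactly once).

Step 1: Find the degree of each vertex:
  deg(1) = 2
  deg(2) = 1
  deg(3) = 2
  deg(4) = 7
  deg(5) = 1
  deg(6) = 1
  deg(7) = 1
  deg(8) = 1

Step 2: Count vertices with odd degree:
  Odd-degree vertices: 2, 4, 5, 6, 7, 8 (6 total)

Step 3: Apply Euler's theorem:
  - Eulerian circuit exists iff graph is connected and all vertices have even degree
  - Eulerian path exists iff graph is connected and has 0 or 2 odd-degree vertices

Graph has 6 odd-degree vertices (need 0 or 2).
Neither Eulerian path nor Eulerian circuit exists.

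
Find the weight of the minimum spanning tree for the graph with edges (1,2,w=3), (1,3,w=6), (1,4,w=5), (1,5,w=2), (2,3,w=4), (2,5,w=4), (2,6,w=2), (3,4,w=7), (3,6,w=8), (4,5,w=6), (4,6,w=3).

Apply Kruskal's algorithm (sort edges by weight, add if no cycle):

Sorted edges by weight:
  (1,5) w=2
  (2,6) w=2
  (1,2) w=3
  (4,6) w=3
  (2,5) w=4
  (2,3) w=4
  (1,4) w=5
  (1,3) w=6
  (4,5) w=6
  (3,4) w=7
  (3,6) w=8

Add edge (1,5) w=2 -- no cycle. Running total: 2
Add edge (2,6) w=2 -- no cycle. Running total: 4
Add edge (1,2) w=3 -- no cycle. Running total: 7
Add edge (4,6) w=3 -- no cycle. Running total: 10
Skip edge (2,5) w=4 -- would create cycle
Add edge (2,3) w=4 -- no cycle. Running total: 14

MST edges: (1,5,w=2), (2,6,w=2), (1,2,w=3), (4,6,w=3), (2,3,w=4)
Total MST weight: 2 + 2 + 3 + 3 + 4 = 14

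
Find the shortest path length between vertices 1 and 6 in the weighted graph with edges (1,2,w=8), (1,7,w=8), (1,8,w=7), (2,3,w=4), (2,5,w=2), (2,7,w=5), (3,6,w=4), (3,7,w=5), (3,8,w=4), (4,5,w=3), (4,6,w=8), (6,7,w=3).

Step 1: Build adjacency list with weights:
  1: 2(w=8), 7(w=8), 8(w=7)
  2: 1(w=8), 3(w=4), 5(w=2), 7(w=5)
  3: 2(w=4), 6(w=4), 7(w=5), 8(w=4)
  4: 5(w=3), 6(w=8)
  5: 2(w=2), 4(w=3)
  6: 3(w=4), 4(w=8), 7(w=3)
  7: 1(w=8), 2(w=5), 3(w=5), 6(w=3)
  8: 1(w=7), 3(w=4)

Step 2: Apply Dijkstra's algorithm from vertex 1:
  Visit vertex 1 (distance=0)
    Update dist[2] = 8
    Update dist[7] = 8
    Update dist[8] = 7
  Visit vertex 8 (distance=7)
    Update dist[3] = 11
  Visit vertex 2 (distance=8)
    Update dist[5] = 10
  Visit vertex 7 (distance=8)
    Update dist[6] = 11
  Visit vertex 5 (distance=10)
    Update dist[4] = 13
  Visit vertex 3 (distance=11)
  Visit vertex 6 (distance=11)

Step 3: Shortest path: 1 -> 7 -> 6
Total weight: 8 + 3 = 11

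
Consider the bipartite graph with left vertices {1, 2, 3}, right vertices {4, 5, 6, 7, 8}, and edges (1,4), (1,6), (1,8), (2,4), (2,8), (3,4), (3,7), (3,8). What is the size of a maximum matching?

Step 1: List the neighbors of each left vertex:
  1: 4, 6, 8
  2: 4, 8
  3: 4, 7, 8

Step 2: Greedily match left vertices, then look for augmenting paths:
  Match 1 -- 4
  Match 2 -- 8
  Match 3 -- 7
  No augmenting path remains.

Step 3: Verify this is maximum:
  Matching size 3 = min(|L|, |R|) = min(3, 5), which is an upper bound, so this matching is maximum.

Maximum matching: {(1,4), (2,8), (3,7)}
Size: 3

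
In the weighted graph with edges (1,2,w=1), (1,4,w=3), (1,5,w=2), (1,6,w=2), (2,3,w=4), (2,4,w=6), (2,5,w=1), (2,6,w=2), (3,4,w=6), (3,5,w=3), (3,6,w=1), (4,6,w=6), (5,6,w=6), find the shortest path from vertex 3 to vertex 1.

Step 1: Build adjacency list with weights:
  1: 2(w=1), 4(w=3), 5(w=2), 6(w=2)
  2: 1(w=1), 3(w=4), 4(w=6), 5(w=1), 6(w=2)
  3: 2(w=4), 4(w=6), 5(w=3), 6(w=1)
  4: 1(w=3), 2(w=6), 3(w=6), 6(w=6)
  5: 1(w=2), 2(w=1), 3(w=3), 6(w=6)
  6: 1(w=2), 2(w=2), 3(w=1), 4(w=6), 5(w=6)

Step 2: Apply Dijkstra's algorithm from vertex 3:
  Visit vertex 3 (distance=0)
    Update dist[2] = 4
    Update dist[4] = 6
    Update dist[5] = 3
    Update dist[6] = 1
  Visit vertex 6 (distance=1)
    Update dist[1] = 3
    Update dist[2] = 3
  Visit vertex 1 (distance=3)

Step 3: Shortest path: 3 -> 6 -> 1
Total weight: 1 + 2 = 3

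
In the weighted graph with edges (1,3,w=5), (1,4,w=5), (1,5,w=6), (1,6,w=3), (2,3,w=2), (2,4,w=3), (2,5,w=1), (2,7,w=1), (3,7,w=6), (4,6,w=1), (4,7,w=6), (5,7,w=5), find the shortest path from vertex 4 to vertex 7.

Step 1: Build adjacency list with weights:
  1: 3(w=5), 4(w=5), 5(w=6), 6(w=3)
  2: 3(w=2), 4(w=3), 5(w=1), 7(w=1)
  3: 1(w=5), 2(w=2), 7(w=6)
  4: 1(w=5), 2(w=3), 6(w=1), 7(w=6)
  5: 1(w=6), 2(w=1), 7(w=5)
  6: 1(w=3), 4(w=1)
  7: 2(w=1), 3(w=6), 4(w=6), 5(w=5)

Step 2: Apply Dijkstra's algorithm from vertex 4:
  Visit vertex 4 (distance=0)
    Update dist[1] = 5
    Update dist[2] = 3
    Update dist[6] = 1
    Update dist[7] = 6
  Visit vertex 6 (distance=1)
    Update dist[1] = 4
  Visit vertex 2 (distance=3)
    Update dist[3] = 5
    Update dist[5] = 4
    Update dist[7] = 4
  Visit vertex 1 (distance=4)
  Visit vertex 5 (distance=4)
  Visit vertex 7 (distance=4)

Step 3: Shortest path: 4 -> 2 -> 7
Total weight: 3 + 1 = 4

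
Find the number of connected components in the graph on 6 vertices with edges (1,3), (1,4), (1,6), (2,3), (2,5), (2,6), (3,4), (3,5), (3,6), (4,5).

Step 1: Build adjacency list from edges:
  1: 3, 4, 6
  2: 3, 5, 6
  3: 1, 2, 4, 5, 6
  4: 1, 3, 5
  5: 2, 3, 4
  6: 1, 2, 3

Step 2: Run BFS/DFS from vertex 1:
  Visited: {1, 3, 4, 6, 2, 5}
  Reached 6 of 6 vertices

Step 3: All 6 vertices reached from vertex 1, so the graph is connected.
Number of connected components: 1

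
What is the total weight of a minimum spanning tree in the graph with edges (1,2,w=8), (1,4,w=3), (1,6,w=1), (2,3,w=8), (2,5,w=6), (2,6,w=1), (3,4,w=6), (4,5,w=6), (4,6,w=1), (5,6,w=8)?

Apply Kruskal's algorithm (sort edges by weight, add if no cycle):

Sorted edges by weight:
  (1,6) w=1
  (2,6) w=1
  (4,6) w=1
  (1,4) w=3
  (2,5) w=6
  (3,4) w=6
  (4,5) w=6
  (1,2) w=8
  (2,3) w=8
  (5,6) w=8

Add edge (1,6) w=1 -- no cycle. Running total: 1
Add edge (2,6) w=1 -- no cycle. Running total: 2
Add edge (4,6) w=1 -- no cycle. Running total: 3
Skip edge (1,4) w=3 -- would create cycle
Add edge (2,5) w=6 -- no cycle. Running total: 9
Add edge (3,4) w=6 -- no cycle. Running total: 15

MST edges: (1,6,w=1), (2,6,w=1), (4,6,w=1), (2,5,w=6), (3,4,w=6)
Total MST weight: 1 + 1 + 1 + 6 + 6 = 15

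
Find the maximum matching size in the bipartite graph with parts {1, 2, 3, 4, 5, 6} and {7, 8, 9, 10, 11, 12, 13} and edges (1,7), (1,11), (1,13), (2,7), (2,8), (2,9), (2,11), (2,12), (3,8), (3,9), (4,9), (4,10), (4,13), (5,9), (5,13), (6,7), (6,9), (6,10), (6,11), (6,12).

Step 1: List the neighbors of each left vertex:
  1: 7, 11, 13
  2: 7, 8, 9, 11, 12
  3: 8, 9
  4: 9, 10, 13
  5: 9, 13
  6: 7, 9, 10, 11, 12

Step 2: Greedily match left vertices, then look for augmenting paths:
  Match 1 -- 7
  Match 2 -- 8
  Match 3 -- 9
  Match 4 -- 10
  Match 5 -- 13
  Match 6 -- 11
  No augmenting path remains.

Step 3: Verify this is maximum:
  Matching size 6 = min(|L|, |R|) = min(6, 7), which is an upper bound, so this matching is maximum.

Maximum matching: {(1,7), (2,8), (3,9), (4,10), (5,13), (6,11)}
Size: 6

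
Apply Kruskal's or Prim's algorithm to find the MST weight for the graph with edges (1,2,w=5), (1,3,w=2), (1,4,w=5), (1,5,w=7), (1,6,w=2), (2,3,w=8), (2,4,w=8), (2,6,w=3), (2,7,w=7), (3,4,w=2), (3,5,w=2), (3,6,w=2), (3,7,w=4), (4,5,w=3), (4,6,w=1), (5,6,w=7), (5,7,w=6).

Apply Kruskal's algorithm (sort edges by weight, add if no cycle):

Sorted edges by weight:
  (4,6) w=1
  (1,3) w=2
  (1,6) w=2
  (3,4) w=2
  (3,5) w=2
  (3,6) w=2
  (2,6) w=3
  (4,5) w=3
  (3,7) w=4
  (1,4) w=5
  (1,2) w=5
  (5,7) w=6
  (1,5) w=7
  (2,7) w=7
  (5,6) w=7
  (2,4) w=8
  (2,3) w=8

Add edge (4,6) w=1 -- no cycle. Running total: 1
Add edge (1,3) w=2 -- no cycle. Running total: 3
Add edge (1,6) w=2 -- no cycle. Running total: 5
Skip edge (3,4) w=2 -- would create cycle
Add edge (3,5) w=2 -- no cycle. Running total: 7
Skip edge (3,6) w=2 -- would create cycle
Add edge (2,6) w=3 -- no cycle. Running total: 10
Skip edge (4,5) w=3 -- would create cycle
Add edge (3,7) w=4 -- no cycle. Running total: 14

MST edges: (4,6,w=1), (1,3,w=2), (1,6,w=2), (3,5,w=2), (2,6,w=3), (3,7,w=4)
Total MST weight: 1 + 2 + 2 + 2 + 3 + 4 = 14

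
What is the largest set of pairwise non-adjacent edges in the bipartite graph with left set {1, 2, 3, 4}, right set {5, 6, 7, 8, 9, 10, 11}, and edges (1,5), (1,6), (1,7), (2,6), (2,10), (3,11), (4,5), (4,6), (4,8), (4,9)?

Step 1: List the neighbors of each left vertex:
  1: 5, 6, 7
  2: 6, 10
  3: 11
  4: 5, 6, 8, 9

Step 2: Greedily match left vertices, then look for augmenting paths:
  Match 1 -- 5
  Match 2 -- 6
  Match 3 -- 11
  Match 4 -- 8
  No augmenting path remains.

Step 3: Verify this is maximum:
  Matching size 4 = min(|L|, |R|) = min(4, 7), which is an upper bound, so this matching is maximum.

Maximum matching: {(1,5), (2,6), (3,11), (4,8)}
Size: 4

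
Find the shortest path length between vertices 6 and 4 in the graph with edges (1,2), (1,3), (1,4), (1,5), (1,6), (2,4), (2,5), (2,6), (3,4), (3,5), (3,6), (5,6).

Step 1: Build adjacency list:
  1: 2, 3, 4, 5, 6
  2: 1, 4, 5, 6
  3: 1, 4, 5, 6
  4: 1, 2, 3
  5: 1, 2, 3, 6
  6: 1, 2, 3, 5

Step 2: BFS from vertex 6 to find shortest path to 4:
  vertex 1 reached at distance 1
  vertex 2 reached at distance 1
  vertex 3 reached at distance 1
  vertex 5 reached at distance 1
  vertex 4 reached at distance 2

Step 3: Shortest path: 6 -> 3 -> 4
Path length: 2 edges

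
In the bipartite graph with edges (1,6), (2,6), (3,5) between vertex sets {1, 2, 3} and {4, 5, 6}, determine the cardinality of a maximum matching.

Step 1: List the neighbors of each left vertex:
  1: 6
  2: 6
  3: 5

Step 2: Greedily match left vertices, then look for augmenting paths:
  Match 1 -- 6
  Match 3 -- 5
  No augmenting path remains.

Step 3: Verify this is maximum:
  Matching has size 2. The vertex set {3, 6} covers every edge and has size 2; any matching has at most one edge per cover vertex, so 2 is maximum (König's theorem).

Maximum matching: {(1,6), (3,5)}
Size: 2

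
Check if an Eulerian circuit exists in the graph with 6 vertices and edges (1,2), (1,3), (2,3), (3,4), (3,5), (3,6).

Step 1: Find the degree of each vertex:
  deg(1) = 2
  deg(2) = 2
  deg(3) = 5
  deg(4) = 1
  deg(5) = 1
  deg(6) = 1

Step 2: Count vertices with odd degree:
  Odd-degree vertices: 3, 4, 5, 6 (4 total)

Step 3: Apply Euler's theorem:
  - Eulerian circuit exists iff graph is connected and all vertices have even degree
  - Eulerian path exists iff graph is connected and has 0 or 2 odd-degree vertices

Graph has 4 odd-degree vertices (need 0 or 2).
Neither Eulerian path nor Eulerian circuit exists.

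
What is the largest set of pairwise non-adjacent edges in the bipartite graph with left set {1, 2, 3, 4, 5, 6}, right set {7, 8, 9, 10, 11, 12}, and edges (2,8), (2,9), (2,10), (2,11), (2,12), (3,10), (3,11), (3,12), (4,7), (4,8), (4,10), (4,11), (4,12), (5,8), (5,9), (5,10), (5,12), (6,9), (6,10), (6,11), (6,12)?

Step 1: List the neighbors of each left vertex:
  1: (none)
  2: 8, 9, 10, 11, 12
  3: 10, 11, 12
  4: 7, 8, 10, 11, 12
  5: 8, 9, 10, 12
  6: 9, 10, 11, 12

Step 2: Greedily match left vertices, then look for augmenting paths:
  Match 2 -- 8
  Match 3 -- 10
  Match 4 -- 7
  Match 5 -- 9
  Match 6 -- 11
  No augmenting path remains.

Step 3: Verify this is maximum:
  Matching has size 5. The vertex set {2, 3, 4, 5, 6} covers every edge and has size 5; any matching has at most one edge per cover vertex, so 5 is maximum (König's theorem).

Maximum matching: {(2,8), (3,10), (4,7), (5,9), (6,11)}
Size: 5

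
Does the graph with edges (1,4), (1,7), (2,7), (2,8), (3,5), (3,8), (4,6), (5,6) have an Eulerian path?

Step 1: Find the degree of each vertex:
  deg(1) = 2
  deg(2) = 2
  deg(3) = 2
  deg(4) = 2
  deg(5) = 2
  deg(6) = 2
  deg(7) = 2
  deg(8) = 2

Step 2: Count vertices with odd degree:
  All vertices have even degree (0 odd-degree vertices)

Step 3: Apply Euler's theorem:
  - Eulerian circuit exists iff graph is connected and all vertices have even degree
  - Eulerian path exists iff graph is connected and has 0 or 2 odd-degree vertices

Graph is connected with 0 odd-degree vertices.
Both Eulerian circuit and Eulerian path exist.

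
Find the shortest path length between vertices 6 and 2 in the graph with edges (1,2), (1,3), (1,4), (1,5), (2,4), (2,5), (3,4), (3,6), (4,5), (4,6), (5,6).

Step 1: Build adjacency list:
  1: 2, 3, 4, 5
  2: 1, 4, 5
  3: 1, 4, 6
  4: 1, 2, 3, 5, 6
  5: 1, 2, 4, 6
  6: 3, 4, 5

Step 2: BFS from vertex 6 to find shortest path to 2:
  vertex 3 reached at distance 1
  vertex 4 reached at distance 1
  vertex 5 reached at distance 1
  vertex 1 reached at distance 2
  vertex 2 reached at distance 2

Step 3: Shortest path: 6 -> 5 -> 2
Path length: 2 edges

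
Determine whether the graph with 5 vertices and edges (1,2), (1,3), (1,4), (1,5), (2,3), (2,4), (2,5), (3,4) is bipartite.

Step 1: Attempt 2-coloring using BFS:
  Start at vertex 1, assign color 0
  Color vertex 2 with color 1 (neighbor of 1)
  Color vertex 3 with color 1 (neighbor of 1)
  Color vertex 4 with color 1 (neighbor of 1)
  Color vertex 5 with color 1 (neighbor of 1)

Step 2: Conflict found! Vertices 2 and 3 are adjacent but have the same color.
This means the graph contains an odd cycle.

The graph is NOT bipartite.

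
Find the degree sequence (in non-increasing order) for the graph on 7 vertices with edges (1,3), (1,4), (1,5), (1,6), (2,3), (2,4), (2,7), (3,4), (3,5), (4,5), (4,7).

Step 1: Count edges incident to each vertex:
  deg(1) = 4 (neighbors: 3, 4, 5, 6)
  deg(2) = 3 (neighbors: 3, 4, 7)
  deg(3) = 4 (neighbors: 1, 2, 4, 5)
  deg(4) = 5 (neighbors: 1, 2, 3, 5, 7)
  deg(5) = 3 (neighbors: 1, 3, 4)
  deg(6) = 1 (neighbors: 1)
  deg(7) = 2 (neighbors: 2, 4)

Step 2: Sort degrees in non-increasing order:
  Degrees: [4, 3, 4, 5, 3, 1, 2] -> sorted: [5, 4, 4, 3, 3, 2, 1]

Degree sequence: [5, 4, 4, 3, 3, 2, 1]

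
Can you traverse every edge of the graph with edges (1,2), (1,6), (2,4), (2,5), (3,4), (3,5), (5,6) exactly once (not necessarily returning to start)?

Step 1: Find the degree of each vertex:
  deg(1) = 2
  deg(2) = 3
  deg(3) = 2
  deg(4) = 2
  deg(5) = 3
  deg(6) = 2

Step 2: Count vertices with odd degree:
  Odd-degree vertices: 2, 5 (2 total)

Step 3: Apply Euler's theorem:
  - Eulerian circuit exists iff graph is connected and all vertices have even degree
  - Eulerian path exists iff graph is connected and has 0 or 2 odd-degree vertices

Graph is connected with exactly 2 odd-degree vertices (2, 5).
Eulerian path exists (starting and ending at the odd-degree vertices), but no Eulerian circuit.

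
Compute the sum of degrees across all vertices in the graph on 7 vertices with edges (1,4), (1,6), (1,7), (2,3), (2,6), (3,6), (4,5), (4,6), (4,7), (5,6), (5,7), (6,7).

Step 1: Count edges incident to each vertex:
  deg(1) = 3 (neighbors: 4, 6, 7)
  deg(2) = 2 (neighbors: 3, 6)
  deg(3) = 2 (neighbors: 2, 6)
  deg(4) = 4 (neighbors: 1, 5, 6, 7)
  deg(5) = 3 (neighbors: 4, 6, 7)
  deg(6) = 6 (neighbors: 1, 2, 3, 4, 5, 7)
  deg(7) = 4 (neighbors: 1, 4, 5, 6)

Step 2: Sum all degrees:
  3 + 2 + 2 + 4 + 3 + 6 + 4 = 24

Verification: sum of degrees = 2 * |E| = 2 * 12 = 24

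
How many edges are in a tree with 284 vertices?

A tree on n vertices always has exactly n - 1 edges.
For n = 284: edges = 284 - 1 = 283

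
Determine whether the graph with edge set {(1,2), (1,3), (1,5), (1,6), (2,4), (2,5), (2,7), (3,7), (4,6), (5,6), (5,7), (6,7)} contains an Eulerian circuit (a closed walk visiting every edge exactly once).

Step 1: Find the degree of each vertex:
  deg(1) = 4
  deg(2) = 4
  deg(3) = 2
  deg(4) = 2
  deg(5) = 4
  deg(6) = 4
  deg(7) = 4

Step 2: Count vertices with odd degree:
  All vertices have even degree (0 odd-degree vertices)

Step 3: Apply Euler's theorem:
  - Eulerian circuit exists iff graph is connected and all vertices have even degree
  - Eulerian path exists iff graph is connected and has 0 or 2 odd-degree vertices

Graph is connected with 0 odd-degree vertices.
Both Eulerian circuit and Eulerian path exist.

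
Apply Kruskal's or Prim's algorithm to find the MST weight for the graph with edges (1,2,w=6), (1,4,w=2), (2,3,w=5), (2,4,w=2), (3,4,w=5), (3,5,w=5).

Apply Kruskal's algorithm (sort edges by weight, add if no cycle):

Sorted edges by weight:
  (1,4) w=2
  (2,4) w=2
  (2,3) w=5
  (3,5) w=5
  (3,4) w=5
  (1,2) w=6

Add edge (1,4) w=2 -- no cycle. Running total: 2
Add edge (2,4) w=2 -- no cycle. Running total: 4
Add edge (2,3) w=5 -- no cycle. Running total: 9
Add edge (3,5) w=5 -- no cycle. Running total: 14

MST edges: (1,4,w=2), (2,4,w=2), (2,3,w=5), (3,5,w=5)
Total MST weight: 2 + 2 + 5 + 5 = 14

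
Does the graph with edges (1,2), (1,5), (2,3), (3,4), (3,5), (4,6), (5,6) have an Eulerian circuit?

Step 1: Find the degree of each vertex:
  deg(1) = 2
  deg(2) = 2
  deg(3) = 3
  deg(4) = 2
  deg(5) = 3
  deg(6) = 2

Step 2: Count vertices with odd degree:
  Odd-degree vertices: 3, 5 (2 total)

Step 3: Apply Euler's theorem:
  - Eulerian circuit exists iff graph is connected and all vertices have even degree
  - Eulerian path exists iff graph is connected and has 0 or 2 odd-degree vertices

Graph is connected with exactly 2 odd-degree vertices (3, 5).
Eulerian path exists (starting and ending at the odd-degree vertices), but no Eulerian circuit.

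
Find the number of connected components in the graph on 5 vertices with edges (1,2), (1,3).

Step 1: Build adjacency list from edges:
  1: 2, 3
  2: 1
  3: 1
  4: (none)
  5: (none)

Step 2: Run BFS/DFS from vertex 1:
  Visited: {1, 2, 3}
  Reached 3 of 5 vertices

Step 3: Only 3 of 5 vertices reached. Graph is disconnected.
Connected components: {1, 2, 3}, {4}, {5}
Number of connected components: 3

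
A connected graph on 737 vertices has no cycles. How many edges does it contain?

A tree on n vertices always has exactly n - 1 edges.
For n = 737: edges = 737 - 1 = 736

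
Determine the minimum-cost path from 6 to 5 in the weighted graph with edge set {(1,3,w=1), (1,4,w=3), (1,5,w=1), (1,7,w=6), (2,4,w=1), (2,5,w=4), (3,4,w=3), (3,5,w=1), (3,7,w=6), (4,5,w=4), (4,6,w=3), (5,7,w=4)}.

Step 1: Build adjacency list with weights:
  1: 3(w=1), 4(w=3), 5(w=1), 7(w=6)
  2: 4(w=1), 5(w=4)
  3: 1(w=1), 4(w=3), 5(w=1), 7(w=6)
  4: 1(w=3), 2(w=1), 3(w=3), 5(w=4), 6(w=3)
  5: 1(w=1), 2(w=4), 3(w=1), 4(w=4), 7(w=4)
  6: 4(w=3)
  7: 1(w=6), 3(w=6), 5(w=4)

Step 2: Apply Dijkstra's algorithm from vertex 6:
  Visit vertex 6 (distance=0)
    Update dist[4] = 3
  Visit vertex 4 (distance=3)
    Update dist[1] = 6
    Update dist[2] = 4
    Update dist[3] = 6
    Update dist[5] = 7
  Visit vertex 2 (distance=4)
  Visit vertex 1 (distance=6)
    Update dist[7] = 12
  Visit vertex 3 (distance=6)
  Visit vertex 5 (distance=7)
    Update dist[7] = 11

Step 3: Shortest path: 6 -> 4 -> 5
Total weight: 3 + 4 = 7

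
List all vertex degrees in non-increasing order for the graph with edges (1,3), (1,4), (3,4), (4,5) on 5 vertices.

Step 1: Count edges incident to each vertex:
  deg(1) = 2 (neighbors: 3, 4)
  deg(2) = 0 (neighbors: none)
  deg(3) = 2 (neighbors: 1, 4)
  deg(4) = 3 (neighbors: 1, 3, 5)
  deg(5) = 1 (neighbors: 4)

Step 2: Sort degrees in non-increasing order:
  Degrees: [2, 0, 2, 3, 1] -> sorted: [3, 2, 2, 1, 0]

Degree sequence: [3, 2, 2, 1, 0]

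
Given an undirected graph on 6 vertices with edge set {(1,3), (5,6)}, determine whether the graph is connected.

Step 1: Build adjacency list from edges:
  1: 3
  2: (none)
  3: 1
  4: (none)
  5: 6
  6: 5

Step 2: Run BFS/DFS from vertex 1:
  Visited: {1, 3}
  Reached 2 of 6 vertices

Step 3: Only 2 of 6 vertices reached. Graph is disconnected.
Connected components: {1, 3}, {2}, {4}, {5, 6}
Answer: No, the graph is not connected (4 components).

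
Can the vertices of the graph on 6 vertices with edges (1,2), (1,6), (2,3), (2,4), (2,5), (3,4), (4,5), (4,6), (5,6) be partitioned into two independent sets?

Step 1: Attempt 2-coloring using BFS:
  Start at vertex 1, assign color 0
  Color vertex 2 with color 1 (neighbor of 1)
  Color vertex 6 with color 1 (neighbor of 1)
  Color vertex 3 with color 0 (neighbor of 2)
  Color vertex 4 with color 0 (neighbor of 2)
  Color vertex 5 with color 0 (neighbor of 2)

Step 2: Conflict found! Vertices 3 and 4 are adjacent but have the same color.
This means the graph contains an odd cycle.

The graph is NOT bipartite.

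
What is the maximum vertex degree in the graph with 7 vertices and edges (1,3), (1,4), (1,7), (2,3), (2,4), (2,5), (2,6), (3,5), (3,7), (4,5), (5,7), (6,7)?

Step 1: Count edges incident to each vertex:
  deg(1) = 3 (neighbors: 3, 4, 7)
  deg(2) = 4 (neighbors: 3, 4, 5, 6)
  deg(3) = 4 (neighbors: 1, 2, 5, 7)
  deg(4) = 3 (neighbors: 1, 2, 5)
  deg(5) = 4 (neighbors: 2, 3, 4, 7)
  deg(6) = 2 (neighbors: 2, 7)
  deg(7) = 4 (neighbors: 1, 3, 5, 6)

Step 2: Find maximum:
  max(3, 4, 4, 3, 4, 2, 4) = 4 (vertex 2)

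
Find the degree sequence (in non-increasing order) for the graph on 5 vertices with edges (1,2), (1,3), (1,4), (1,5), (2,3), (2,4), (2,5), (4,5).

Step 1: Count edges incident to each vertex:
  deg(1) = 4 (neighbors: 2, 3, 4, 5)
  deg(2) = 4 (neighbors: 1, 3, 4, 5)
  deg(3) = 2 (neighbors: 1, 2)
  deg(4) = 3 (neighbors: 1, 2, 5)
  deg(5) = 3 (neighbors: 1, 2, 4)

Step 2: Sort degrees in non-increasing order:
  Degrees: [4, 4, 2, 3, 3] -> sorted: [4, 4, 3, 3, 2]

Degree sequence: [4, 4, 3, 3, 2]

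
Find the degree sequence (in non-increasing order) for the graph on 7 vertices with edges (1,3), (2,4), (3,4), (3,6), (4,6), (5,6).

Step 1: Count edges incident to each vertex:
  deg(1) = 1 (neighbors: 3)
  deg(2) = 1 (neighbors: 4)
  deg(3) = 3 (neighbors: 1, 4, 6)
  deg(4) = 3 (neighbors: 2, 3, 6)
  deg(5) = 1 (neighbors: 6)
  deg(6) = 3 (neighbors: 3, 4, 5)
  deg(7) = 0 (neighbors: none)

Step 2: Sort degrees in non-increasing order:
  Degrees: [1, 1, 3, 3, 1, 3, 0] -> sorted: [3, 3, 3, 1, 1, 1, 0]

Degree sequence: [3, 3, 3, 1, 1, 1, 0]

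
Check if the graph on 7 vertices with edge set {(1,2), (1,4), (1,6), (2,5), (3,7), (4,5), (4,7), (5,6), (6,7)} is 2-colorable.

Step 1: Attempt 2-coloring using BFS:
  Start at vertex 1, assign color 0
  Color vertex 2 with color 1 (neighbor of 1)
  Color vertex 4 with color 1 (neighbor of 1)
  Color vertex 6 with color 1 (neighbor of 1)
  Color vertex 5 with color 0 (neighbor of 2)
  Color vertex 7 with color 0 (neighbor of 4)
  Color vertex 3 with color 1 (neighbor of 7)

Step 2: 2-coloring succeeded. No conflicts found.
  Set A (color 0): {1, 5, 7}
  Set B (color 1): {2, 3, 4, 6}

The graph is bipartite with partition {1, 5, 7}, {2, 3, 4, 6}.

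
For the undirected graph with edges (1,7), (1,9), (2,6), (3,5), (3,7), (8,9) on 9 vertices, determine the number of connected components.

Step 1: Build adjacency list from edges:
  1: 7, 9
  2: 6
  3: 5, 7
  4: (none)
  5: 3
  6: 2
  7: 1, 3
  8: 9
  9: 1, 8

Step 2: Run BFS/DFS from vertex 1:
  Visited: {1, 7, 9, 3, 8, 5}
  Reached 6 of 9 vertices

Step 3: Only 6 of 9 vertices reached. Graph is disconnected.
Connected components: {1, 3, 5, 7, 8, 9}, {2, 6}, {4}
Number of connected components: 3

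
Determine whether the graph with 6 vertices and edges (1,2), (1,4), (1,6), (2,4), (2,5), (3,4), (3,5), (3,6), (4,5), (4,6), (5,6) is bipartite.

Step 1: Attempt 2-coloring using BFS:
  Start at vertex 1, assign color 0
  Color vertex 2 with color 1 (neighbor of 1)
  Color vertex 4 with color 1 (neighbor of 1)
  Color vertex 6 with color 1 (neighbor of 1)

Step 2: Conflict found! Vertices 2 and 4 are adjacent but have the same color.
This means the graph contains an odd cycle.

The graph is NOT bipartite.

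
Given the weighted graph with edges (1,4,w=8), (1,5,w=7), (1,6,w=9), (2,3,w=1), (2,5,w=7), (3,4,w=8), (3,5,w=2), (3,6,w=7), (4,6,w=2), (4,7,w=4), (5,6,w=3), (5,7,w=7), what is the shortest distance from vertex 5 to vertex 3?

Step 1: Build adjacency list with weights:
  1: 4(w=8), 5(w=7), 6(w=9)
  2: 3(w=1), 5(w=7)
  3: 2(w=1), 4(w=8), 5(w=2), 6(w=7)
  4: 1(w=8), 3(w=8), 6(w=2), 7(w=4)
  5: 1(w=7), 2(w=7), 3(w=2), 6(w=3), 7(w=7)
  6: 1(w=9), 3(w=7), 4(w=2), 5(w=3)
  7: 4(w=4), 5(w=7)

Step 2: Apply Dijkstra's algorithm from vertex 5:
  Visit vertex 5 (distance=0)
    Update dist[1] = 7
    Update dist[2] = 7
    Update dist[3] = 2
    Update dist[6] = 3
    Update dist[7] = 7
  Visit vertex 3 (distance=2)
    Update dist[2] = 3
    Update dist[4] = 10

Step 3: Shortest path: 5 -> 3
Total weight: 2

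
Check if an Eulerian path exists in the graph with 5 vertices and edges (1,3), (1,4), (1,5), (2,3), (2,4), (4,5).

Step 1: Find the degree of each vertex:
  deg(1) = 3
  deg(2) = 2
  deg(3) = 2
  deg(4) = 3
  deg(5) = 2

Step 2: Count vertices with odd degree:
  Odd-degree vertices: 1, 4 (2 total)

Step 3: Apply Euler's theorem:
  - Eulerian circuit exists iff graph is connected and all vertices have even degree
  - Eulerian path exists iff graph is connected and has 0 or 2 odd-degree vertices

Graph is connected with exactly 2 odd-degree vertices (1, 4).
Eulerian path exists (starting and ending at the odd-degree vertices), but no Eulerian circuit.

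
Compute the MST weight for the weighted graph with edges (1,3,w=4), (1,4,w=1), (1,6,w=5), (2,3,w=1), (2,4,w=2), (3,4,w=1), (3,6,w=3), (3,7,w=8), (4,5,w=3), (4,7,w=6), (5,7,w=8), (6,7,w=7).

Apply Kruskal's algorithm (sort edges by weight, add if no cycle):

Sorted edges by weight:
  (1,4) w=1
  (2,3) w=1
  (3,4) w=1
  (2,4) w=2
  (3,6) w=3
  (4,5) w=3
  (1,3) w=4
  (1,6) w=5
  (4,7) w=6
  (6,7) w=7
  (3,7) w=8
  (5,7) w=8

Add edge (1,4) w=1 -- no cycle. Running total: 1
Add edge (2,3) w=1 -- no cycle. Running total: 2
Add edge (3,4) w=1 -- no cycle. Running total: 3
Skip edge (2,4) w=2 -- would create cycle
Add edge (3,6) w=3 -- no cycle. Running total: 6
Add edge (4,5) w=3 -- no cycle. Running total: 9
Skip edge (1,3) w=4 -- would create cycle
Skip edge (1,6) w=5 -- would create cycle
Add edge (4,7) w=6 -- no cycle. Running total: 15

MST edges: (1,4,w=1), (2,3,w=1), (3,4,w=1), (3,6,w=3), (4,5,w=3), (4,7,w=6)
Total MST weight: 1 + 1 + 1 + 3 + 3 + 6 = 15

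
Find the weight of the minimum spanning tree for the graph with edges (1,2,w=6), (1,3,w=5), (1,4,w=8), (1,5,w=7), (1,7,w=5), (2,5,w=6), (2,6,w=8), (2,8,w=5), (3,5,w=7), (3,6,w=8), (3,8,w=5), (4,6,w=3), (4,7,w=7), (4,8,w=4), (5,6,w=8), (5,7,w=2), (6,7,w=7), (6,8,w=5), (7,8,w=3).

Apply Kruskal's algorithm (sort edges by weight, add if no cycle):

Sorted edges by weight:
  (5,7) w=2
  (4,6) w=3
  (7,8) w=3
  (4,8) w=4
  (1,3) w=5
  (1,7) w=5
  (2,8) w=5
  (3,8) w=5
  (6,8) w=5
  (1,2) w=6
  (2,5) w=6
  (1,5) w=7
  (3,5) w=7
  (4,7) w=7
  (6,7) w=7
  (1,4) w=8
  (2,6) w=8
  (3,6) w=8
  (5,6) w=8

Add edge (5,7) w=2 -- no cycle. Running total: 2
Add edge (4,6) w=3 -- no cycle. Running total: 5
Add edge (7,8) w=3 -- no cycle. Running total: 8
Add edge (4,8) w=4 -- no cycle. Running total: 12
Add edge (1,3) w=5 -- no cycle. Running total: 17
Add edge (1,7) w=5 -- no cycle. Running total: 22
Add edge (2,8) w=5 -- no cycle. Running total: 27

MST edges: (5,7,w=2), (4,6,w=3), (7,8,w=3), (4,8,w=4), (1,3,w=5), (1,7,w=5), (2,8,w=5)
Total MST weight: 2 + 3 + 3 + 4 + 5 + 5 + 5 = 27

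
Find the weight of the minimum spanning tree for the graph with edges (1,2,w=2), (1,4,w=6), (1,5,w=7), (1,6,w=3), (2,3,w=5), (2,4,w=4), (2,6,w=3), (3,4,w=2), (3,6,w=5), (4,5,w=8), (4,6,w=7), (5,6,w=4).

Apply Kruskal's algorithm (sort edges by weight, add if no cycle):

Sorted edges by weight:
  (1,2) w=2
  (3,4) w=2
  (1,6) w=3
  (2,6) w=3
  (2,4) w=4
  (5,6) w=4
  (2,3) w=5
  (3,6) w=5
  (1,4) w=6
  (1,5) w=7
  (4,6) w=7
  (4,5) w=8

Add edge (1,2) w=2 -- no cycle. Running total: 2
Add edge (3,4) w=2 -- no cycle. Running total: 4
Add edge (1,6) w=3 -- no cycle. Running total: 7
Skip edge (2,6) w=3 -- would create cycle
Add edge (2,4) w=4 -- no cycle. Running total: 11
Add edge (5,6) w=4 -- no cycle. Running total: 15

MST edges: (1,2,w=2), (3,4,w=2), (1,6,w=3), (2,4,w=4), (5,6,w=4)
Total MST weight: 2 + 2 + 3 + 4 + 4 = 15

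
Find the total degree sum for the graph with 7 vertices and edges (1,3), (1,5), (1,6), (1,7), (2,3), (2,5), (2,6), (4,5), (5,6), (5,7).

Step 1: Count edges incident to each vertex:
  deg(1) = 4 (neighbors: 3, 5, 6, 7)
  deg(2) = 3 (neighbors: 3, 5, 6)
  deg(3) = 2 (neighbors: 1, 2)
  deg(4) = 1 (neighbors: 5)
  deg(5) = 5 (neighbors: 1, 2, 4, 6, 7)
  deg(6) = 3 (neighbors: 1, 2, 5)
  deg(7) = 2 (neighbors: 1, 5)

Step 2: Sum all degrees:
  4 + 3 + 2 + 1 + 5 + 3 + 2 = 20

Verification: sum of degrees = 2 * |E| = 2 * 10 = 20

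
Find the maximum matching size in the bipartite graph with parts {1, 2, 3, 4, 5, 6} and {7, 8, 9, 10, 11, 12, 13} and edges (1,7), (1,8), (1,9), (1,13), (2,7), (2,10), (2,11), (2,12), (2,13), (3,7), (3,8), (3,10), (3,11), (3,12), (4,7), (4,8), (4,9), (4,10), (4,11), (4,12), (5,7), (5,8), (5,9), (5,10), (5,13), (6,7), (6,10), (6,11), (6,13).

Step 1: List the neighbors of each left vertex:
  1: 7, 8, 9, 13
  2: 7, 10, 11, 12, 13
  3: 7, 8, 10, 11, 12
  4: 7, 8, 9, 10, 11, 12
  5: 7, 8, 9, 10, 13
  6: 7, 10, 11, 13

Step 2: Greedily match left vertices, then look for augmenting paths:
  Match 1 -- 7
  Match 2 -- 10
  Match 3 -- 8
  Match 4 -- 9
  Match 5 -- 13
  Match 6 -- 11
  No augmenting path remains.

Step 3: Verify this is maximum:
  Matching size 6 = min(|L|, |R|) = min(6, 7), which is an upper bound, so this matching is maximum.

Maximum matching: {(1,7), (2,10), (3,8), (4,9), (5,13), (6,11)}
Size: 6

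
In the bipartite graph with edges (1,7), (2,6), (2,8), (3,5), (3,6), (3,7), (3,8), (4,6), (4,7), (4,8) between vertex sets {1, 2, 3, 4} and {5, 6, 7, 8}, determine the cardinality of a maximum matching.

Step 1: List the neighbors of each left vertex:
  1: 7
  2: 6, 8
  3: 5, 6, 7, 8
  4: 6, 7, 8

Step 2: Greedily match left vertices, then look for augmenting paths:
  Match 1 -- 7
  Match 2 -- 6
  Match 3 -- 5
  Match 4 -- 8
  No augmenting path remains.

Step 3: Verify this is maximum:
  Matching size 4 = min(|L|, |R|) = min(4, 4), which is an upper bound, so this matching is maximum.

Maximum matching: {(1,7), (2,6), (3,5), (4,8)}
Size: 4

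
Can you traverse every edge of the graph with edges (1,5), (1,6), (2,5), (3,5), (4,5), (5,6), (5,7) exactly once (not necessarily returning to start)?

Step 1: Find the degree of each vertex:
  deg(1) = 2
  deg(2) = 1
  deg(3) = 1
  deg(4) = 1
  deg(5) = 6
  deg(6) = 2
  deg(7) = 1

Step 2: Count vertices with odd degree:
  Odd-degree vertices: 2, 3, 4, 7 (4 total)

Step 3: Apply Euler's theorem:
  - Eulerian circuit exists iff graph is connected and all vertices have even degree
  - Eulerian path exists iff graph is connected and has 0 or 2 odd-degree vertices

Graph has 4 odd-degree vertices (need 0 or 2).
Neither Eulerian path nor Eulerian circuit exists.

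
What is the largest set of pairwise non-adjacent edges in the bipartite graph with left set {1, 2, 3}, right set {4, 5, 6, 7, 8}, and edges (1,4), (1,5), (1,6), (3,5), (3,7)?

Step 1: List the neighbors of each left vertex:
  1: 4, 5, 6
  2: (none)
  3: 5, 7

Step 2: Greedily match left vertices, then look for augmenting paths:
  Match 1 -- 4
  Match 3 -- 5
  No augmenting path remains.

Step 3: Verify this is maximum:
  Matching has size 2. The vertex set {1, 3} covers every edge and has size 2; any matching has at most one edge per cover vertex, so 2 is maximum (König's theorem).

Maximum matching: {(1,4), (3,5)}
Size: 2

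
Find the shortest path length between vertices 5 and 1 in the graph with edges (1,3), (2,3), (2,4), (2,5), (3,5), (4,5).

Step 1: Build adjacency list:
  1: 3
  2: 3, 4, 5
  3: 1, 2, 5
  4: 2, 5
  5: 2, 3, 4

Step 2: BFS from vertex 5 to find shortest path to 1:
  vertex 2 reached at distance 1
  vertex 3 reached at distance 1
  vertex 4 reached at distance 1
  vertex 1 reached at distance 2

Step 3: Shortest path: 5 -> 3 -> 1
Path length: 2 edges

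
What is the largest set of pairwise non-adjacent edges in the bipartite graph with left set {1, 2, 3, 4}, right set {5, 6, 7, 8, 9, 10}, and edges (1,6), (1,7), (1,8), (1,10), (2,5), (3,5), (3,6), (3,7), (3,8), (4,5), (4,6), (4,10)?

Step 1: List the neighbors of each left vertex:
  1: 6, 7, 8, 10
  2: 5
  3: 5, 6, 7, 8
  4: 5, 6, 10

Step 2: Greedily match left vertices, then look for augmenting paths:
  Match 1 -- 6
  Match 2 -- 5
  Match 3 -- 7
  Match 4 -- 10
  No augmenting path remains.

Step 3: Verify this is maximum:
  Matching size 4 = min(|L|, |R|) = min(4, 6), which is an upper bound, so this matching is maximum.

Maximum matching: {(1,6), (2,5), (3,7), (4,10)}
Size: 4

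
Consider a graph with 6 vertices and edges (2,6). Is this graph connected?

Step 1: Build adjacency list from edges:
  1: (none)
  2: 6
  3: (none)
  4: (none)
  5: (none)
  6: 2

Step 2: Run BFS/DFS from vertex 1:
  Visited: {1}
  Reached 1 of 6 vertices

Step 3: Only 1 of 6 vertices reached. Graph is disconnected.
Connected components: {1}, {2, 6}, {3}, {4}, {5}
Answer: No, the graph is not connected (5 components).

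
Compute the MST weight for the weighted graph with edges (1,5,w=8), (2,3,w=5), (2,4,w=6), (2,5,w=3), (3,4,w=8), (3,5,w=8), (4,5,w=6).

Apply Kruskal's algorithm (sort edges by weight, add if no cycle):

Sorted edges by weight:
  (2,5) w=3
  (2,3) w=5
  (2,4) w=6
  (4,5) w=6
  (1,5) w=8
  (3,5) w=8
  (3,4) w=8

Add edge (2,5) w=3 -- no cycle. Running total: 3
Add edge (2,3) w=5 -- no cycle. Running total: 8
Add edge (2,4) w=6 -- no cycle. Running total: 14
Skip edge (4,5) w=6 -- would create cycle
Add edge (1,5) w=8 -- no cycle. Running total: 22

MST edges: (2,5,w=3), (2,3,w=5), (2,4,w=6), (1,5,w=8)
Total MST weight: 3 + 5 + 6 + 8 = 22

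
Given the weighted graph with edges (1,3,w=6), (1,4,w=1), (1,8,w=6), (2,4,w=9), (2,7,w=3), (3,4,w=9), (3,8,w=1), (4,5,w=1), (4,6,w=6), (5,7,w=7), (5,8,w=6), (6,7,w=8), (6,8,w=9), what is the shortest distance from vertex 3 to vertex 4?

Step 1: Build adjacency list with weights:
  1: 3(w=6), 4(w=1), 8(w=6)
  2: 4(w=9), 7(w=3)
  3: 1(w=6), 4(w=9), 8(w=1)
  4: 1(w=1), 2(w=9), 3(w=9), 5(w=1), 6(w=6)
  5: 4(w=1), 7(w=7), 8(w=6)
  6: 4(w=6), 7(w=8), 8(w=9)
  7: 2(w=3), 5(w=7), 6(w=8)
  8: 1(w=6), 3(w=1), 5(w=6), 6(w=9)

Step 2: Apply Dijkstra's algorithm from vertex 3:
  Visit vertex 3 (distance=0)
    Update dist[1] = 6
    Update dist[4] = 9
    Update dist[8] = 1
  Visit vertex 8 (distance=1)
    Update dist[5] = 7
    Update dist[6] = 10
  Visit vertex 1 (distance=6)
    Update dist[4] = 7
  Visit vertex 4 (distance=7)
    Update dist[2] = 16

Step 3: Shortest path: 3 -> 1 -> 4
Total weight: 6 + 1 = 7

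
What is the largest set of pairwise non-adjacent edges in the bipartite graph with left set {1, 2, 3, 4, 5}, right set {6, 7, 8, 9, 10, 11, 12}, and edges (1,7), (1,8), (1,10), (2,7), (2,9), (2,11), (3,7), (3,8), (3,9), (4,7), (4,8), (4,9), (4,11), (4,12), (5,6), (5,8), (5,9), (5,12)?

Step 1: List the neighbors of each left vertex:
  1: 7, 8, 10
  2: 7, 9, 11
  3: 7, 8, 9
  4: 7, 8, 9, 11, 12
  5: 6, 8, 9, 12

Step 2: Greedily match left vertices, then look for augmenting paths:
  Match 1 -- 7
  Match 2 -- 9
  Match 3 -- 8
  Match 4 -- 11
  Match 5 -- 6
  No augmenting path remains.

Step 3: Verify this is maximum:
  Matching size 5 = min(|L|, |R|) = min(5, 7), which is an upper bound, so this matching is maximum.

Maximum matching: {(1,7), (2,9), (3,8), (4,11), (5,6)}
Size: 5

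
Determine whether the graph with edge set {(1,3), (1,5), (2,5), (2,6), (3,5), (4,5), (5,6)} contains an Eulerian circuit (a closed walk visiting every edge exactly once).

Step 1: Find the degree of each vertex:
  deg(1) = 2
  deg(2) = 2
  deg(3) = 2
  deg(4) = 1
  deg(5) = 5
  deg(6) = 2

Step 2: Count vertices with odd degree:
  Odd-degree vertices: 4, 5 (2 total)

Step 3: Apply Euler's theorem:
  - Eulerian circuit exists iff graph is connected and all vertices have even degree
  - Eulerian path exists iff graph is connected and has 0 or 2 odd-degree vertices

Graph is connected with exactly 2 odd-degree vertices (4, 5).
Eulerian path exists (starting and ending at the odd-degree vertices), but no Eulerian circuit.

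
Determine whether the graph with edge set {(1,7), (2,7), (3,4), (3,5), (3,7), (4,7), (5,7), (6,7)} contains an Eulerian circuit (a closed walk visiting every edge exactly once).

Step 1: Find the degree of each vertex:
  deg(1) = 1
  deg(2) = 1
  deg(3) = 3
  deg(4) = 2
  deg(5) = 2
  deg(6) = 1
  deg(7) = 6

Step 2: Count vertices with odd degree:
  Odd-degree vertices: 1, 2, 3, 6 (4 total)

Step 3: Apply Euler's theorem:
  - Eulerian circuit exists iff graph is connected and all vertices have even degree
  - Eulerian path exists iff graph is connected and has 0 or 2 odd-degree vertices

Graph has 4 odd-degree vertices (need 0 or 2).
Neither Eulerian path nor Eulerian circuit exists.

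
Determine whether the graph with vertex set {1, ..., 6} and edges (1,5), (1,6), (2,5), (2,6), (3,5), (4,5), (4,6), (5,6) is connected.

Step 1: Build adjacency list from edges:
  1: 5, 6
  2: 5, 6
  3: 5
  4: 5, 6
  5: 1, 2, 3, 4, 6
  6: 1, 2, 4, 5

Step 2: Run BFS/DFS from vertex 1:
  Visited: {1, 5, 6, 2, 3, 4}
  Reached 6 of 6 vertices

Step 3: All 6 vertices reached from vertex 1, so the graph is connected.
Answer: Yes, the graph is connected.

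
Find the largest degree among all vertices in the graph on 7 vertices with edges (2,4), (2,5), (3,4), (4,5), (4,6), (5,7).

Step 1: Count edges incident to each vertex:
  deg(1) = 0 (neighbors: none)
  deg(2) = 2 (neighbors: 4, 5)
  deg(3) = 1 (neighbors: 4)
  deg(4) = 4 (neighbors: 2, 3, 5, 6)
  deg(5) = 3 (neighbors: 2, 4, 7)
  deg(6) = 1 (neighbors: 4)
  deg(7) = 1 (neighbors: 5)

Step 2: Find maximum:
  max(0, 2, 1, 4, 3, 1, 1) = 4 (vertex 4)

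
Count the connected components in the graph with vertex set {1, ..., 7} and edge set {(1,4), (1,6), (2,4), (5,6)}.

Step 1: Build adjacency list from edges:
  1: 4, 6
  2: 4
  3: (none)
  4: 1, 2
  5: 6
  6: 1, 5
  7: (none)

Step 2: Run BFS/DFS from vertex 1:
  Visited: {1, 4, 6, 2, 5}
  Reached 5 of 7 vertices

Step 3: Only 5 of 7 vertices reached. Graph is disconnected.
Connected components: {1, 2, 4, 5, 6}, {3}, {7}
Number of connected components: 3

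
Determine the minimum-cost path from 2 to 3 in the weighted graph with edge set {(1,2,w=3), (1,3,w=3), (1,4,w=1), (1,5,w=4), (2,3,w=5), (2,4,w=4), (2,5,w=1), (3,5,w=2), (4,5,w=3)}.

Step 1: Build adjacency list with weights:
  1: 2(w=3), 3(w=3), 4(w=1), 5(w=4)
  2: 1(w=3), 3(w=5), 4(w=4), 5(w=1)
  3: 1(w=3), 2(w=5), 5(w=2)
  4: 1(w=1), 2(w=4), 5(w=3)
  5: 1(w=4), 2(w=1), 3(w=2), 4(w=3)

Step 2: Apply Dijkstra's algorithm from vertex 2:
  Visit vertex 2 (distance=0)
    Update dist[1] = 3
    Update dist[3] = 5
    Update dist[4] = 4
    Update dist[5] = 1
  Visit vertex 5 (distance=1)
    Update dist[3] = 3
  Visit vertex 1 (distance=3)
  Visit vertex 3 (distance=3)

Step 3: Shortest path: 2 -> 5 -> 3
Total weight: 1 + 2 = 3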